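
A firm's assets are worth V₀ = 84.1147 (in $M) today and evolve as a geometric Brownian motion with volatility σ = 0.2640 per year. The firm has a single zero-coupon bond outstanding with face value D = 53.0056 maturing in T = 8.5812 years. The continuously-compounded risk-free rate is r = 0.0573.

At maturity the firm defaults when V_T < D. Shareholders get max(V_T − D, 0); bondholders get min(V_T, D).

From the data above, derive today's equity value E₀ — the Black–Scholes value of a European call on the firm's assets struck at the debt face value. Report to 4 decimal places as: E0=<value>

Apply the equity-as-call identities (strike 53.0056, horizon 8.5812 years):
d₁ = [ln(V₀/D) + (r + σ²/2)T] / (σ√T)
   = [ln(84.1147/53.0056) + (0.0573 + 0.5·0.2640²)·8.5812] / (0.2640·√8.5812)
   = [0.461784 + 0.790740] / 0.773353 = 1.619602
d₂ = d₁ − σ√T = 1.619602 − 0.773353 = 0.846248
N(d₁) = 0.947341,  N(d₂) = 0.801293,  e^(−rT) = 0.611584
E₀ = V₀·N(d₁) − D·e^(−rT)·N(d₂)
   = 84.1147·0.947341 − 53.0056·0.611584·0.801293 = 53.709490

E0=53.7095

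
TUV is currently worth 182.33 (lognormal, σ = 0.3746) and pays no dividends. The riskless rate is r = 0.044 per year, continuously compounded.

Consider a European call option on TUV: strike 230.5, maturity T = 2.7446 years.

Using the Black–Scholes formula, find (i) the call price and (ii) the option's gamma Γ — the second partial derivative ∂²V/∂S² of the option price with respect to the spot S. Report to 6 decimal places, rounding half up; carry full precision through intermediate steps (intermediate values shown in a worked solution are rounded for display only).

σ√T = 0.3746·√2.7446 = 0.620594
d₁ = (ln(S/K) + (r+σ²/2)T) / (σ√T) = (ln(182.33/230.5) + (0.044+0.3746²/2)·2.7446) / 0.620594 = (-0.234433 + 0.313331) / 0.620594 = 0.127133
d₂ = d₁ − σ√T = 0.127133 − 0.620594 = -0.493461
e^{−rT} = 0.886245
N(d₁) = 0.550582,  N(d₂) = 0.310844
Call price V = S·N(d₁) − K·e^{−rT}·N(d₂) = 100.387702 − 63.498934 = 36.888768
φ(d₁) = (1/√(2π))·e^{−d₁²/2} = 0.395731
Γ = φ(d₁) / (S·σ·√T) = 0.003497

price = 36.888768
Γ = 0.003497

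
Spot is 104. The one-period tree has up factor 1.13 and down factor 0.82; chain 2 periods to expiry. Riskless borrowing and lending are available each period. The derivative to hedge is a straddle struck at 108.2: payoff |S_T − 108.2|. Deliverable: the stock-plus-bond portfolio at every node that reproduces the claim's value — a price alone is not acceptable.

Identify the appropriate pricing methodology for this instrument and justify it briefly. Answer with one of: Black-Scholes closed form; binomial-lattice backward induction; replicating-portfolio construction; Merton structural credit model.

framework: replicating-portfolio construction

Key observation: what is demanded is not a single number but the (Δ, B) position at each node of the 1.13/0.82 tree starting at 104; constructing those positions is the replicating-portfolio method.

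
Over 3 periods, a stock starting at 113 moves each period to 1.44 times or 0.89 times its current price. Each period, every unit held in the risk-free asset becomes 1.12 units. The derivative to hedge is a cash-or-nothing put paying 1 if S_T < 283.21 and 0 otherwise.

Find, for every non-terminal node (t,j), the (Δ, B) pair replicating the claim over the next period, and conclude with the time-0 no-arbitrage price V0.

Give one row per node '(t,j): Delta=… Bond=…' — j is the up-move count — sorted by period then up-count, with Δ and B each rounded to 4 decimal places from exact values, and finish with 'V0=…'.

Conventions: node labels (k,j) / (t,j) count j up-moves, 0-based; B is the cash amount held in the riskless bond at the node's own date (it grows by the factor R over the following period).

(0,0): Delta=-0.0022 Bond=0.9132
(1,0): Delta=0.0000 Bond=0.7972
(1,1): Delta=-0.0042 Bond=1.3367
(2,0): Delta=0.0000 Bond=0.8929
(2,1): Delta=0.0000 Bond=0.8929
(2,2): Delta=-0.0078 Bond=2.3377
V0=0.6597

The replicating-portfolio and risk-neutral prices coincide; use p* = (1.12−0.89)/(1.44−0.89) = 0.4182 for the latter.
Expiry values: V(3,0)=1.0000, V(3,1)=1.0000, V(3,2)=1.0000, V(3,3)=0.0000
Node (2,0) S=89.5073: V=(p*·1.0000+(1−p*)·1.0000)/1.12=0.8929; Δ=(1.0000−1.0000)/(128.8905−79.6615)=0.0000; B=V−Δ·S=0.8929
Node (2,1) S=144.8208: V=(p*·1.0000+(1−p*)·1.0000)/1.12=0.8929; Δ=(1.0000−1.0000)/(208.5420−128.8905)=0.0000; B=V−Δ·S=0.8929
Node (2,2) S=234.3168: V=(p*·0.0000+(1−p*)·1.0000)/1.12=0.5195; Δ=(0.0000−1.0000)/(337.4162−208.5420)=-0.0078; B=V−Δ·S=2.3377
Node (1,0) S=100.5700: V=(p*·0.8929+(1−p*)·0.8929)/1.12=0.7972; Δ=(0.8929−0.8929)/(144.8208−89.5073)=0.0000; B=V−Δ·S=0.7972
Node (1,1) S=162.7200: V=(p*·0.5195+(1−p*)·0.8929)/1.12=0.6578; Δ=(0.5195−0.8929)/(234.3168−144.8208)=-0.0042; B=V−Δ·S=1.3367
Node (0,0) S=113.0000: V=(p*·0.6578+(1−p*)·0.7972)/1.12=0.6597; Δ=(0.6578−0.7972)/(162.7200−100.5700)=-0.0022; B=V−Δ·S=0.9132
As a check, the time-0 holding Δ(0,0)·S0 + B(0,0) comes to 0.6597 — exactly V0.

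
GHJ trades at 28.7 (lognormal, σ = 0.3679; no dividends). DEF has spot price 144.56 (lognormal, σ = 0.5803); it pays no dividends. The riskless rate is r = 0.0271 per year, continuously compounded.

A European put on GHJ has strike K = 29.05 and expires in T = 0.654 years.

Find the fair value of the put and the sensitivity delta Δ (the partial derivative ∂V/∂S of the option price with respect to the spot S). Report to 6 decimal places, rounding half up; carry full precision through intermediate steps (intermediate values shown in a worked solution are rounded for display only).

σ√T = 0.3679·√0.654 = 0.297522
d₁ = (ln(S/K) + (r+σ²/2)T) / (σ√T) = (ln(28.7/29.05) + (0.0271+0.3679²/2)·0.654) / 0.297522 = (-0.012121 + 0.061983) / 0.297522 = 0.167590
d₂ = d₁ − σ√T = 0.167590 − 0.297522 = -0.129932
e^{−rT} = 0.982433
N(−d₁) = 0.433453,  N(−d₂) = 0.551690
Put price V = K·e^{−rT}·N(−d₂) − S·N(−d₁) = 15.745046 − 12.440100 = 3.304946
Δ = −N(−d₁) = -0.433453

price = 3.304946
Δ = -0.433453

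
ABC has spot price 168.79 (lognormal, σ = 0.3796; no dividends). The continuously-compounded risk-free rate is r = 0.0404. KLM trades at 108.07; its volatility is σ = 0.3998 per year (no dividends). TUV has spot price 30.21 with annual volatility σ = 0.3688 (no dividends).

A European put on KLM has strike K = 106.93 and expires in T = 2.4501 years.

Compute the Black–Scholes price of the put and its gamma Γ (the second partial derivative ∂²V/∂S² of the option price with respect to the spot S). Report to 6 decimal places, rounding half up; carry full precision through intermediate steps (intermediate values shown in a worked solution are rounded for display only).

price = 19.932270
Γ = 0.005237

σ√T = 0.3998·√2.4501 = 0.625799
d₁ = (ln(S/K) + (r+σ²/2)T) / (σ√T) = (ln(108.07/106.93) + (0.0404+0.3998²/2)·2.4501) / 0.625799 = (0.010605 + 0.294796) / 0.625799 = 0.488018
d₂ = d₁ − σ√T = 0.488018 − 0.625799 = -0.137781
e^{−rT} = 0.905757
N(−d₁) = 0.312769,  N(−d₂) = 0.554793
Put price V = K·e^{−rT}·N(−d₂) − S·N(−d₁) = 53.733181 − 33.800911 = 19.932270
φ(d₁) = (1/√(2π))·e^{−d₁²/2} = 0.354156
Γ = φ(d₁) / (S·σ·√T) = 0.005237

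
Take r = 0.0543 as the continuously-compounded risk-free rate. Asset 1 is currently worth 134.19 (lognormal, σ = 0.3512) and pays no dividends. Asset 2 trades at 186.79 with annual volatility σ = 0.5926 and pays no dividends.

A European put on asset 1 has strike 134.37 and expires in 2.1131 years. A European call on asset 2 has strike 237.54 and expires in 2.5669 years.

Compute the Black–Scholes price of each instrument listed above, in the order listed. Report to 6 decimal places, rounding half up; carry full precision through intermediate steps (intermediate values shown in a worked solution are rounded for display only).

price(asset 1 put K=134.37) = 19.008379
price(asset 2 call K=237.54) = 62.255704

[asset 1 put K=134.37]
σ√T = 0.3512·√2.1131 = 0.510522
d₁ = (ln(S/K) + (r+σ²/2)T) / (σ√T) = (ln(134.19/134.37) + (0.0543+0.3512²/2)·2.1131) / 0.510522 = (-0.001340 + 0.245058) / 0.510522 = 0.477388
d₂ = d₁ − σ√T = 0.477388 − 0.510522 = -0.033134
e^{−rT} = 0.891597
N(−d₁) = 0.316543,  N(−d₂) = 0.513216
price = K·e^{−rT}·N(−d₂) − S·N(−d₁) = 61.485263 − 42.476883 = 19.008379
[asset 2 call K=237.54]
σ√T = 0.5926·√2.5669 = 0.949437
d₁ = (ln(S/K) + (r+σ²/2)T) / (σ√T) = (ln(186.79/237.54) + (0.0543+0.5926²/2)·2.5669) / 0.949437 = (-0.240351 + 0.590098) / 0.949437 = 0.368373
d₂ = d₁ − σ√T = 0.368373 − 0.949437 = -0.581064
e^{−rT} = 0.869895
N(d₁) = 0.643702,  N(d₂) = 0.280599
price = S·N(d₁) − K·e^{−rT}·N(d₂) = 120.237174 − 57.981470 = 62.255704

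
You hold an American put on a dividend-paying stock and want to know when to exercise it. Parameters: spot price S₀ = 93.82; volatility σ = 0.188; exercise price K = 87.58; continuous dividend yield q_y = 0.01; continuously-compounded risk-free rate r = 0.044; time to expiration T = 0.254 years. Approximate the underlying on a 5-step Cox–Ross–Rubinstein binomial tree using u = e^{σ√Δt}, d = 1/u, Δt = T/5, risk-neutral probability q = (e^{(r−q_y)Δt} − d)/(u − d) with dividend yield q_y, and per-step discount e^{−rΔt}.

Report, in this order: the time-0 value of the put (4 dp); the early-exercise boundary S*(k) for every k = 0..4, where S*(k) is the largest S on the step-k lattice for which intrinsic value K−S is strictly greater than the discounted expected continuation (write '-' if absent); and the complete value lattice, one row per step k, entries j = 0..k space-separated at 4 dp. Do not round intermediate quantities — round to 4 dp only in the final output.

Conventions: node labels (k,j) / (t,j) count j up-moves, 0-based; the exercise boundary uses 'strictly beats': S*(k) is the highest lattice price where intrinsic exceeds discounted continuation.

price = 1.0574
boundary = - - - - 79.1928
tree:
1.0574
1.8668 0.2838
3.2134 0.5803 0.0000
5.3360 1.1864 0.0000 0.0000
8.3872 2.4257 0.0000 0.0000 0.0000
11.6727 4.9594 0.0000 0.0000 0.0000 0.0000

Δt=0.05080  u=1.04328  d=0.95851  q=0.50980  discount=0.99777
step 5 (expiry): payoffs max(K−S,0) = 11.6727 4.9594 0.0000 0.0000 0.0000 0.0000
step 4: (k=4,j=0): S=79.1928, K−S=8.3872, hold=8.2318 ⇒ V=8.3872 exercise | (k=4,j=1): S=86.1967, K−S=1.3833, hold=2.4257 ⇒ V=2.4257 continue | (k=4,j=2): S=93.8200, K−S=0.0000, hold=0.0000 ⇒ V=0.0000 continue | (k=4,j=3): S=102.1175, K−S=0.0000, hold=0.0000 ⇒ V=0.0000 continue | (k=4,j=4): S=111.1488, K−S=0.0000, hold=0.0000 ⇒ V=0.0000 continue  boundary S*=79.1928
step 3: (k=3,j=0): S=82.6206, K−S=4.9594, hold=5.3360 ⇒ V=5.3360 continue | (k=3,j=1): S=89.9276, K−S=0.0000, hold=1.1864 ⇒ V=1.1864 continue | (k=3,j=2): S=97.8809, K−S=0.0000, hold=0.0000 ⇒ V=0.0000 continue | (k=3,j=3): S=106.5375, K−S=0.0000, hold=0.0000 ⇒ V=0.0000 continue  boundary S*=-
step 2: (k=2,j=0): S=86.1967, K−S=1.3833, hold=3.2134 ⇒ V=3.2134 continue | (k=2,j=1): S=93.8200, K−S=0.0000, hold=0.5803 ⇒ V=0.5803 continue | (k=2,j=2): S=102.1175, K−S=0.0000, hold=0.0000 ⇒ V=0.0000 continue  boundary S*=-
step 1: (k=1,j=0): S=89.9276, K−S=0.0000, hold=1.8668 ⇒ V=1.8668 continue | (k=1,j=1): S=97.8809, K−S=0.0000, hold=0.2838 ⇒ V=0.2838 continue  boundary S*=-
step 0: (k=0,j=0): S=93.8200, K−S=0.0000, hold=1.0574 ⇒ V=1.0574 continue  boundary S*=-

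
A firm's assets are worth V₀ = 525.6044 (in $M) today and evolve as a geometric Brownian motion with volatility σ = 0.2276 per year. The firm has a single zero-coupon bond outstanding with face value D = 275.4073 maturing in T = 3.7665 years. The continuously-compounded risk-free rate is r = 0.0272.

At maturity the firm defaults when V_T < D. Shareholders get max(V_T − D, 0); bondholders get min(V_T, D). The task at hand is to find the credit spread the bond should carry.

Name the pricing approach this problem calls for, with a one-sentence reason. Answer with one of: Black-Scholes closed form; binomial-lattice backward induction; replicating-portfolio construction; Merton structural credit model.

framework: Merton structural credit model

Key observation: the question is about default risk generated by asset-value dynamics against a debt face of 275.4073 — the structural framework prices exactly that.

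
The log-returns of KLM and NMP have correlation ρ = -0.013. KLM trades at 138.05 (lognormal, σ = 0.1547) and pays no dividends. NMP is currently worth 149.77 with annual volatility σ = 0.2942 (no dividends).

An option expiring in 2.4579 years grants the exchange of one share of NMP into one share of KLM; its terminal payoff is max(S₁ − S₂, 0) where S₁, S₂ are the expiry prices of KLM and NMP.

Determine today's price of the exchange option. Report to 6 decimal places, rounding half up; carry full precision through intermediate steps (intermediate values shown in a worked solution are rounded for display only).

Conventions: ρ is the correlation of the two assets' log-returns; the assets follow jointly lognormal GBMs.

σ_eff = √(σ₁² + σ₂² − 2ρσ₁σ₂) = √(0.1547² + 0.2942² − 2·-0.013·0.1547·0.2942) = 0.334169
d₁ = (ln(S₁/S₂) + (q₂ − q₁ + σ_eff²/2)T) / (σ_eff√T) = (ln(138.05/149.77) + (0.0 − 0.0 + 0.055835)·2.4579) / 0.523900 = 0.106415
d₂ = d₁ − σ_eff√T = 0.106415 − 0.523900 = -0.417485
N(d₁) = 0.542373,  N(d₂) = 0.338162
V = S₁·e^{−q₁T}·N(d₁) − S₂·e^{−q₂T}·N(d₂) = 74.874656 − 50.646492 = 24.228165
Key observation: pricing in NMP-units makes this a unit-strike call on the ratio S₁/S₂ — the risk-free rate cancels and cannot affect the value.

exchange price = 24.228165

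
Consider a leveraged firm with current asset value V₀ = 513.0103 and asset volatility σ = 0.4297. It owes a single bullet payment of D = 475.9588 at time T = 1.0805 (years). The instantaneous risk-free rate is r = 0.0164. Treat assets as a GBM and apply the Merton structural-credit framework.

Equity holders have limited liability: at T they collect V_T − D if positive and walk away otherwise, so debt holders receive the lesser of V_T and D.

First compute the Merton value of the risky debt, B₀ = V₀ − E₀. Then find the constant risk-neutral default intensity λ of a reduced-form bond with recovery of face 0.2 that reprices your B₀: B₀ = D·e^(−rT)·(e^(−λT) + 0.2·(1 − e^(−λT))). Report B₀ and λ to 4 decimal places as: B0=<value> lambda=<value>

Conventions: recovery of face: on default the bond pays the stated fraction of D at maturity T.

B0=401.8308 lambda=0.1790

Work the structural quantities from V₀ = 513.0103 against face 475.9588:
d₁ = [ln(V₀/D) + (r + σ²/2)T] / (σ√T)
   = [ln(513.0103/475.9588) + (0.0164 + 0.5·0.4297²)·1.0805] / (0.4297·√1.0805)
   = [0.074965 + 0.117473] / 0.446661 = 0.430836
d₂ = d₁ − σ√T = 0.430836 − 0.446661 = -0.015824
N(d₁) = 0.666706,  N(d₂) = 0.493687,  e^(−rT) = 0.982436
E₀ = V₀·N(d₁) − D·e^(−rT)·N(d₂)
   = 513.0103·0.666706 − 475.9588·0.982436·0.493687 = 111.179536
B₀ = V₀ − E₀ = 513.0103 − 111.179536 = 401.830764
e^(−λT) = (B₀·e^(rT)/D − 0.2)/(1 − 0.2) = (401.8308·1.017878/475.9588 − 0.2)/0.8 = 0.82418642
λ = −ln(0.82418642)/1.0805 = 0.178953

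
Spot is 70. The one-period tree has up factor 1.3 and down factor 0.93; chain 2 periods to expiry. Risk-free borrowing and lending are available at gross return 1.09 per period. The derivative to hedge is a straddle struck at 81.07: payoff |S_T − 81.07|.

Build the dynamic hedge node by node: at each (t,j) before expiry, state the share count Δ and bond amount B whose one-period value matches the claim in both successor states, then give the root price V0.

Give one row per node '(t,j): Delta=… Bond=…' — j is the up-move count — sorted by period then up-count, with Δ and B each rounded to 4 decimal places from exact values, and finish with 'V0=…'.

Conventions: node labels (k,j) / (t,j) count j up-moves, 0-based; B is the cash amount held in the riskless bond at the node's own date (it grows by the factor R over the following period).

Risk-neutral probability p* = (R−d)/(u−d) = (1.09−0.93)/(1.3−0.93) = 0.4324.
Terminal payoffs: V(2,0)=20.5270, V(2,1)=3.5600, V(2,2)=37.2300
(1,0): S=65.1000. Δ = (V_up−V_dn)/(S_up−S_dn) = (3.5600−20.5270)/(84.6300−60.5430) = -0.7044. V = [p*·3.5600 + (1−p*)·20.5270]/1.09 = 12.1008. B = V − Δ·S = 57.9576.
(1,1): S=91.0000. Δ = (V_up−V_dn)/(S_up−S_dn) = (37.2300−3.5600)/(118.3000−84.6300) = 1.0000. V = [p*·37.2300 + (1−p*)·3.5600]/1.09 = 16.6239. B = V − Δ·S = -74.3761.
(0,0): S=70.0000. Δ = (V_up−V_dn)/(S_up−S_dn) = (16.6239−12.1008)/(91.0000−65.1000) = 0.1746. V = [p*·16.6239 + (1−p*)·12.1008]/1.09 = 12.8961. B = V − Δ·S = 0.6717.
Check: Δ(0,0)·S0 + B(0,0) = 12.8961 = V0.

(0,0): Delta=0.1746 Bond=0.6717
(1,0): Delta=-0.7044 Bond=57.9576
(1,1): Delta=1.0000 Bond=-74.3761
V0=12.8961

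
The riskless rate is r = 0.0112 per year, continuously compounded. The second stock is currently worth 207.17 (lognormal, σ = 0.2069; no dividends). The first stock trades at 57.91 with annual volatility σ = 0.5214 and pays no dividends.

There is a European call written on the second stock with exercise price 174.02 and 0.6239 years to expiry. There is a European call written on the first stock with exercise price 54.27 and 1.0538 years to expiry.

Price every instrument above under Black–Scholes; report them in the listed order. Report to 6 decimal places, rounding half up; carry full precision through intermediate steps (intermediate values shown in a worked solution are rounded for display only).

[the second stock call K=174.02]
σ√T = 0.2069·√0.6239 = 0.163425
d₁ = (ln(S/K) + (r+σ²/2)T) / (σ√T) = (ln(207.17/174.02) + (0.0112+0.2069²/2)·0.6239) / 0.163425 = (0.174369 + 0.020342) / 0.163425 = 1.191441
d₂ = d₁ − σ√T = 1.191441 − 0.163425 = 1.028016
e^{−rT} = 0.993037
N(d₁) = 0.883260,  N(d₂) = 0.848029
price = S·N(d₁) − K·e^{−rT}·N(d₂) = 182.984915 − 146.546376 = 36.438539
[the first stock call K=54.27]
σ√T = 0.5214·√1.0538 = 0.535242
d₁ = (ln(S/K) + (r+σ²/2)T) / (σ√T) = (ln(57.91/54.27) + (0.0112+0.5214²/2)·1.0538) / 0.535242 = (0.064918 + 0.155045) / 0.535242 = 0.410960
d₂ = d₁ − σ√T = 0.410960 − 0.535242 = -0.124282
e^{−rT} = 0.988267
N(d₁) = 0.659449,  N(d₂) = 0.450546
price = S·N(d₁) − K·e^{−rT}·N(d₂) = 38.188695 − 24.164243 = 14.024452

price(the second stock call K=174.02) = 36.438539
price(the first stock call K=54.27) = 14.024452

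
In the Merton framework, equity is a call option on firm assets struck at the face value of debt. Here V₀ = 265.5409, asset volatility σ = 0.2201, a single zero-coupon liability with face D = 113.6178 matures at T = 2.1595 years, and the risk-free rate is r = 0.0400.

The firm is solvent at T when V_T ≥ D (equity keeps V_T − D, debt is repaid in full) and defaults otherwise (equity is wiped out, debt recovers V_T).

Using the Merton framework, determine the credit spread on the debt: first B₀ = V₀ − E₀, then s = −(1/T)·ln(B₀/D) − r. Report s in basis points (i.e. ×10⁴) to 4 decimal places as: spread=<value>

Work the structural quantities from V₀ = 265.5409 against face 113.6178:
d₁ = [ln(V₀/D) + (r + σ²/2)T] / (σ√T)
   = [ln(265.5409/113.6178) + (0.0400 + 0.5·0.2201²)·2.1595] / (0.2201·√2.1595)
   = [0.848929 + 0.138687] / 0.323442 = 3.053455
d₂ = d₁ − σ√T = 3.053455 − 0.323442 = 2.730013
N(d₁) = 0.998869,  N(d₂) = 0.996833,  e^(−rT) = 0.917246
E₀ = V₀·N(d₁) − D·e^(−rT)·N(d₂)
   = 265.5409·0.998869 − 113.6178·0.917246·0.996833 = 161.355123
B₀ = V₀ − E₀ = 265.5409 − 161.355123 = 104.185777
spread = −(1/T)·ln(B₀/D) − r = −(1/2.1595)·ln(104.185777/113.6178) − 0.0400 = 0.00013177
in basis points: 0.00013177 × 10⁴ = 1.3177 bp

spread=1.3177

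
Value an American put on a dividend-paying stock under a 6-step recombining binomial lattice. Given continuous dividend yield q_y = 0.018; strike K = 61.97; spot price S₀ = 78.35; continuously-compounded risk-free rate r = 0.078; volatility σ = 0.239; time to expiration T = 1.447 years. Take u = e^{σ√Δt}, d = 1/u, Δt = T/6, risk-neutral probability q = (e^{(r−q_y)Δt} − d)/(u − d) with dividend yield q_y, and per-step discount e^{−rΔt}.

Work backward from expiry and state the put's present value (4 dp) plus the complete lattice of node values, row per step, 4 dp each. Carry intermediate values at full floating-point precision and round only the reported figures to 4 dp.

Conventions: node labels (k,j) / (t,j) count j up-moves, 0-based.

price = 1.2117
tree:
1.2117
2.2939 0.3054
4.2434 0.6651 0.0006
7.6008 1.4488 0.0012 0.0000
12.9756 3.1558 0.0027 0.0000 0.0000
18.4014 6.8740 0.0058 0.0000 0.0000 0.0000
23.2263 12.9756 0.0126 0.0000 0.0000 0.0000 0.0000

Δt=0.24117  u=1.12454  d=0.88926  q=0.53264  discount=0.98136
step 6 (expiry): payoffs max(K−S,0) = 23.2263 12.9756 0.0126 0.0000 0.0000 0.0000 0.0000
k=5: (k=5,j=0): S=43.5686, K−S=18.4014, hold=17.4353 ⇒ V=18.4014 exercise | (k=5,j=1): S=55.0960, K−S=6.8740, hold=5.9579 ⇒ V=6.8740 exercise | (k=5,j=2): S=69.6732, K−S=0.0000, hold=0.0058 ⇒ V=0.0058 continue | (k=5,j=3): S=88.1073, K−S=0.0000, hold=0.0000 ⇒ V=0.0000 continue | (k=5,j=4): S=111.4187, K−S=0.0000, hold=0.0000 ⇒ V=0.0000 continue | (k=5,j=5): S=140.8979, K−S=0.0000, hold=0.0000 ⇒ V=0.0000 continue
k=4: (k=4,j=0): S=48.9944, K−S=12.9756, hold=12.0330 ⇒ V=12.9756 exercise | (k=4,j=1): S=61.9574, K−S=0.0126, hold=3.1558 ⇒ V=3.1558 continue | (k=4,j=2): S=78.3500, K−S=0.0000, hold=0.0027 ⇒ V=0.0027 continue | (k=4,j=3): S=99.0798, K−S=0.0000, hold=0.0000 ⇒ V=0.0000 continue | (k=4,j=4): S=125.2943, K−S=0.0000, hold=0.0000 ⇒ V=0.0000 continue
k=3: (k=3,j=0): S=55.0960, K−S=6.8740, hold=7.6008 ⇒ V=7.6008 continue | (k=3,j=1): S=69.6732, K−S=0.0000, hold=1.4488 ⇒ V=1.4488 continue | (k=3,j=2): S=88.1073, K−S=0.0000, hold=0.0012 ⇒ V=0.0012 continue | (k=3,j=3): S=111.4187, K−S=0.0000, hold=0.0000 ⇒ V=0.0000 continue
k=2: (k=2,j=0): S=61.9574, K−S=0.0126, hold=4.2434 ⇒ V=4.2434 continue | (k=2,j=1): S=78.3500, K−S=0.0000, hold=0.6651 ⇒ V=0.6651 continue | (k=2,j=2): S=99.0798, K−S=0.0000, hold=0.0006 ⇒ V=0.0006 continue
k=1: (k=1,j=0): S=69.6732, K−S=0.0000, hold=2.2939 ⇒ V=2.2939 continue | (k=1,j=1): S=88.1073, K−S=0.0000, hold=0.3054 ⇒ V=0.3054 continue
k=0: (k=0,j=0): S=78.3500, K−S=0.0000, hold=1.2117 ⇒ V=1.2117 continue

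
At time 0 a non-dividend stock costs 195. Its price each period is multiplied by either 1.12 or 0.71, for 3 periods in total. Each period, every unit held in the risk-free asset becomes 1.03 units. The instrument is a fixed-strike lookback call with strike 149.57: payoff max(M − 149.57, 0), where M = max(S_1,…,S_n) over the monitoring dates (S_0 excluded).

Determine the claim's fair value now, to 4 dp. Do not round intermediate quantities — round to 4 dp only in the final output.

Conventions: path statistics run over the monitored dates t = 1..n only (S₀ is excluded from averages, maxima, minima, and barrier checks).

No-arbitrage gives p* = (R−d)/(u−d) = 0.7805: enumerate every path, weight its payoff by its p*-probability, and discount by R^3.
Enumerate all 2^3 = 8 price paths (U = up ×1.12, D = down ×0.71); each path with k up-moves has probability p*^k·(1−p*)^(3−k).
DDD: M=138.4500, payoff=0.0000, prob=0.010577
UDD: M=218.4000, payoff=68.8300, prob=0.037608
DUD: M=155.0640, payoff=5.4940, prob=0.037608
UUD: M=244.6080, payoff=95.0380, prob=0.133718
DDU: M=138.4500, payoff=0.0000, prob=0.037608
UDU: M=218.4000, payoff=68.8300, prob=0.133718
DUU: M=173.6717, payoff=24.1017, prob=0.133718
UUU: M=273.9610, payoff=124.3910, prob=0.475443
Price = Σ prob·payoff / R^3 = 87.070985 / 1.092727 = 79.6823

price = 79.6823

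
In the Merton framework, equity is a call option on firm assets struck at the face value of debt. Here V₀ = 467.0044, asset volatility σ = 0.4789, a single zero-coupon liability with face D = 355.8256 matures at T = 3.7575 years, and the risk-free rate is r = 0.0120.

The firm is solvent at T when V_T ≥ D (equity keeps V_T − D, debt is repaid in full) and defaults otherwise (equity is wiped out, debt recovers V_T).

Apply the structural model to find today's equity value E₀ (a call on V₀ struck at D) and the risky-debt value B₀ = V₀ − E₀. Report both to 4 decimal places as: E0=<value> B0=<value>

E0=215.3639 B0=251.6405

Equity is a call on the firm's assets struck at D = 355.8256:
d₁ = [ln(V₀/D) + (r + σ²/2)T] / (σ√T)
   = [ln(467.0044/355.8256) + (0.0120 + 0.5·0.4789²)·3.7575] / (0.4789·√3.7575)
   = [0.271898 + 0.475972] / 0.928313 = 0.805623
d₂ = d₁ − σ√T = 0.805623 − 0.928313 = -0.122690
N(d₁) = 0.789770,  N(d₂) = 0.451176,  e^(−rT) = 0.955911
E₀ = V₀·N(d₁) − D·e^(−rT)·N(d₂)
   = 467.0044·0.789770 − 355.8256·0.955911·0.451176 = 215.363881
B₀ = V₀ − E₀ = 467.0044 − 215.363881 = 251.640519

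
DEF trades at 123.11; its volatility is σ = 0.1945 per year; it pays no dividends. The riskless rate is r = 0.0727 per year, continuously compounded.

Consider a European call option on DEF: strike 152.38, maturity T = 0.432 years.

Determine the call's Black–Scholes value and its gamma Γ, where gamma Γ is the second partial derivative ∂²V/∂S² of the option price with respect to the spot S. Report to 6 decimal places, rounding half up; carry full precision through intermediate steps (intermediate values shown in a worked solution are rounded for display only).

price = 0.600045
Γ = 0.010068

σ√T = 0.1945·√0.432 = 0.127838
d₁ = (ln(S/K) + (r+σ²/2)T) / (σ√T) = (ln(123.11/152.38) + (0.0727+0.1945²/2)·0.432) / 0.127838 = (-0.213299 + 0.039578) / 0.127838 = -1.358914
d₂ = d₁ − σ√T = -1.358914 − 0.127838 = -1.486752
e^{−rT} = 0.969082
N(d₁) = 0.087087,  N(d₂) = 0.068540
Call price V = S·N(d₁) − K·e^{−rT}·N(d₂) = 10.721278 − 10.121233 = 0.600045
φ(d₁) = (1/√(2π))·e^{−d₁²/2} = 0.158459
Γ = φ(d₁) / (S·σ·√T) = 0.010068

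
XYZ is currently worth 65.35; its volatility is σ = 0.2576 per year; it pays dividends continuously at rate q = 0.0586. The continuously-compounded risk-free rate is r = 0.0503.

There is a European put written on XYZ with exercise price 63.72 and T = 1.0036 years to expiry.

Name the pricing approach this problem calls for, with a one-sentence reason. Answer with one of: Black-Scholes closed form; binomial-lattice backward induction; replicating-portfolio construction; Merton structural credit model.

Key observation: a European-exercise option on XYZ struck at 63.72 — a GBM underlying with constant parameters — admits an analytic price: the data contain no early exercise, no discrete tree, no debt structure.

framework: Black-Scholes closed form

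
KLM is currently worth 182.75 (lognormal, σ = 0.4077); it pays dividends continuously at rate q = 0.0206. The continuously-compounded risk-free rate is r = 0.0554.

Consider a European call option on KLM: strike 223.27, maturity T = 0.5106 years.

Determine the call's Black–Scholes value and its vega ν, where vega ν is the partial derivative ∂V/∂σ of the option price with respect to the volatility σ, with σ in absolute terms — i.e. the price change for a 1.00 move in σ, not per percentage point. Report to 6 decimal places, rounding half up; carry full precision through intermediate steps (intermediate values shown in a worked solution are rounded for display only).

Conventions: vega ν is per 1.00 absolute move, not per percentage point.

price = 9.269821
ν = 45.925177

σ√T = 0.4077·√0.5106 = 0.291327
d₁ = (ln(S/K) + (r−q+σ²/2)T) / (σ√T) = (ln(182.75/223.27) + (0.0554−0.0206+0.4077²/2)·0.5106) / 0.291327 = (-0.200263 + 0.060205) / 0.291327 = -0.480758
d₂ = d₁ − σ√T = -0.480758 − 0.291327 = -0.772086
e^{−rT} = 0.972109
e^{−qT} = 0.989537
N(d₁) = 0.315344,  N(d₂) = 0.220032
Call price V = S·e^{−qT}·N(d₁) − K·e^{−rT}·N(d₂) = 57.026146 − 47.756325 = 9.269821
φ(d₁) = (1/√(2π))·e^{−d₁²/2} = 0.355403
ν = S·e^{−qT}·φ(d₁)·√T = 45.925177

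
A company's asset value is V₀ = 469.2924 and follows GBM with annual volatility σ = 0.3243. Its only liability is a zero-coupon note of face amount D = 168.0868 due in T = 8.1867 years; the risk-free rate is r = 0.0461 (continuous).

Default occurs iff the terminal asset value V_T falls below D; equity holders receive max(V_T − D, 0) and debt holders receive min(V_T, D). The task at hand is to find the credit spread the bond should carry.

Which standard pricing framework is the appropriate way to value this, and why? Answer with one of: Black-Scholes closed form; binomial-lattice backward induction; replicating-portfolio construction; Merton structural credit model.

Key observation: the question is about default risk generated by asset-value dynamics against a debt face of 168.0868 — the structural framework prices exactly that.

framework: Merton structural credit model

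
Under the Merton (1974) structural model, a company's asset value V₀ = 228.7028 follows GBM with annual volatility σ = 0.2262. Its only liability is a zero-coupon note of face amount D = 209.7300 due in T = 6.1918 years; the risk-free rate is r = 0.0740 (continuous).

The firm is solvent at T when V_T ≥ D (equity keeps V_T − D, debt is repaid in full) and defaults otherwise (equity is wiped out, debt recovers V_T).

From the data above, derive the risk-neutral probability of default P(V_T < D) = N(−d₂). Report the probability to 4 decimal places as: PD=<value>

Apply the equity-as-call identities (strike 209.7300, horizon 6.1918 years):
d₁ = [ln(V₀/D) + (r + σ²/2)T] / (σ√T)
   = [ln(228.7028/209.7300) + (0.0740 + 0.5·0.2262²)·6.1918] / (0.2262·√6.1918)
   = [0.086602 + 0.616599] / 0.562861 = 1.249335
d₂ = d₁ − σ√T = 1.249335 − 0.562861 = 0.686474
risk-neutral PD = N(−d₂) = N(-0.686474) = 0.246207

PD=0.2462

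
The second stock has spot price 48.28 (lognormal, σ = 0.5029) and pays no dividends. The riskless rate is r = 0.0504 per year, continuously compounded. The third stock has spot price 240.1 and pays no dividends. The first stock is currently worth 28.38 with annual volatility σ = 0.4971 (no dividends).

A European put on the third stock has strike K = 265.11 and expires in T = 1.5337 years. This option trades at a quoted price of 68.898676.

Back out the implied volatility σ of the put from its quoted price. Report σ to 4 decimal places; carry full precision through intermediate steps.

At σ = 0.5634 the Black–Scholes value reproduces the quote:
σ√T = 0.5634·√1.5337 = 0.697729
d₁ = (ln(S/K) + (r+σ²/2)T) / (σ√T) = (ln(240.1/265.11) + (0.0504+0.5634²/2)·1.5337) / 0.697729 = (-0.099089 + 0.320712) / 0.697729 = 0.317634
d₂ = d₁ − σ√T = 0.317634 − 0.697729 = -0.380096
e^{−rT} = 0.925614
N(−d₁) = 0.375381,  N(−d₂) = 0.648063
V = K·e^{−rT}·N(−d₂) − S·N(−d₁) = 159.027757 − 90.129081 = 68.898676 (equal to the quote); since ∂V/∂σ > 0 for all σ, the implied volatility is unique

sigma = 0.5634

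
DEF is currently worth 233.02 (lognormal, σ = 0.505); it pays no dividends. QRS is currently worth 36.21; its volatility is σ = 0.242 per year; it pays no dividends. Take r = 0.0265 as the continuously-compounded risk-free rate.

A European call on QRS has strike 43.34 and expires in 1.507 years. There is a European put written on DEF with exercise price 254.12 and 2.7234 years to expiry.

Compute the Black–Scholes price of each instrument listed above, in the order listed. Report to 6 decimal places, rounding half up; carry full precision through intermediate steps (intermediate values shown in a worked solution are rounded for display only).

price(QRS call K=43.34) = 2.375052
price(DEF put K=254.12) = 77.552491

[QRS call K=43.34]
σ√T = 0.242·√1.507 = 0.297079
d₁ = (ln(S/K) + (r+σ²/2)T) / (σ√T) = (ln(36.21/43.34) + (0.0265+0.242²/2)·1.507) / 0.297079 = (-0.179741 + 0.084063) / 0.297079 = -0.322060
d₂ = d₁ − σ√T = -0.322060 − 0.297079 = -0.619139
e^{−rT} = 0.960851
N(d₁) = 0.373704,  N(d₂) = 0.267912
price = S·N(d₁) − K·e^{−rT}·N(d₂) = 13.531811 − 11.156759 = 2.375052
[DEF put K=254.12]
σ√T = 0.505·√2.7234 = 0.833388
d₁ = (ln(S/K) + (r+σ²/2)T) / (σ√T) = (ln(233.02/254.12) + (0.0265+0.505²/2)·2.7234) / 0.833388 = (-0.086682 + 0.419438) / 0.833388 = 0.399280
d₂ = d₁ − σ√T = 0.399280 − 0.833388 = -0.434107
e^{−rT} = 0.930373
N(−d₁) = 0.344843,  N(−d₂) = 0.667895
price = K·e^{−rT}·N(−d₂) − S·N(−d₁) = 157.907882 − 80.355392 = 77.552491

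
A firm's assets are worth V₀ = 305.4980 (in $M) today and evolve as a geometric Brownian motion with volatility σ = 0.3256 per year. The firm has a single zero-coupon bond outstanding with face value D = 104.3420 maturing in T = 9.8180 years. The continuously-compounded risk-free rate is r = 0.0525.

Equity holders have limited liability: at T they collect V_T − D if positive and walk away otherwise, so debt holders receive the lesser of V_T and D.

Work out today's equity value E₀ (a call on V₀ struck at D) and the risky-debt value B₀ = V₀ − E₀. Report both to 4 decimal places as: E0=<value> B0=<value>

With assets at 305.4980 and a single debt payment of 104.3420 at 9.8180 years:
d₁ = [ln(V₀/D) + (r + σ²/2)T] / (σ√T)
   = [ln(305.4980/104.3420) + (0.0525 + 0.5·0.3256²)·9.8180] / (0.3256·√9.8180)
   = [1.074269 + 1.035874] / 1.020225 = 2.068312
d₂ = d₁ − σ√T = 2.068312 − 1.020225 = 1.048087
N(d₁) = 0.980695,  N(d₂) = 0.852701,  e^(−rT) = 0.597235
E₀ = V₀·N(d₁) − D·e^(−rT)·N(d₂)
   = 305.4980·0.980695 − 104.3420·0.597235·0.852701 = 246.462783
B₀ = V₀ − E₀ = 305.4980 − 246.462783 = 59.035217

E0=246.4628 B0=59.0352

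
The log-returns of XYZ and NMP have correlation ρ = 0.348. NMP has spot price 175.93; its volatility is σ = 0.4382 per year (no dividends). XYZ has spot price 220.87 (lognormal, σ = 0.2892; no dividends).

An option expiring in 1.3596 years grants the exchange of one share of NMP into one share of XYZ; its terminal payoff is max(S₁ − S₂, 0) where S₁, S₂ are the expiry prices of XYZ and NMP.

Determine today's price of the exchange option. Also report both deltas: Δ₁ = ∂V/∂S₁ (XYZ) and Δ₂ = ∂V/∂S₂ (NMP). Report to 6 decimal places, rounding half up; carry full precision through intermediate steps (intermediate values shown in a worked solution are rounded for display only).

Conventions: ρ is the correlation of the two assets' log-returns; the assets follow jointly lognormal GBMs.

σ_eff = √(σ₁² + σ₂² − 2ρσ₁σ₂) = √(0.2892² + 0.4382² − 2·0.348·0.2892·0.4382) = 0.432959
d₁ = (ln(S₁/S₂) + (q₂ − q₁ + σ_eff²/2)T) / (σ_eff√T) = (ln(220.87/175.93) + (0.0 − 0.0 + 0.093727)·1.3596) / 0.504838 = 0.703035
d₂ = d₁ − σ_eff√T = 0.703035 − 0.504838 = 0.198196
N(d₁) = 0.758983,  N(d₂) = 0.578554
V = S₁·e^{−q₁T}·N(d₁) − S₂·e^{−q₂T}·N(d₂) = 167.636572 − 101.785056 = 65.851516
Key observation: pricing in NMP-units makes this a unit-strike call on the ratio S₁/S₂ — the risk-free rate cancels and cannot affect the value.
Δ₁ = e^{−q₁T}·N(d₁) = 0.758983;  Δ₂ = −e^{−q₂T}·N(d₂) = -0.578554

exchange price = 65.851516
Δ1 = 0.758983
Δ2 = -0.578554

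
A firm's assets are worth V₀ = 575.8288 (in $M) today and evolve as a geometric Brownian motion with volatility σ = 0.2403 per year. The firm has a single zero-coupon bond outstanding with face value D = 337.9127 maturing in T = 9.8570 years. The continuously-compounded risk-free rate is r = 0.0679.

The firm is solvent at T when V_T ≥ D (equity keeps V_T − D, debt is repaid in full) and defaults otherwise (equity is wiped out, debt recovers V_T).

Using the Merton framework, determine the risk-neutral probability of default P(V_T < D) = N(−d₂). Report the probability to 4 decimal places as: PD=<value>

PD=0.1119

With assets at 575.8288 and a single debt payment of 337.9127 at 9.8570 years:
d₁ = [ln(V₀/D) + (r + σ²/2)T] / (σ√T)
   = [ln(575.8288/337.9127) + (0.0679 + 0.5·0.2403²)·9.8570] / (0.2403·√9.8570)
   = [0.533023 + 0.953882] / 0.754443 = 1.970866
d₂ = d₁ − σ√T = 1.970866 − 0.754443 = 1.216423
risk-neutral PD = N(−d₂) = N(-1.216423) = 0.111912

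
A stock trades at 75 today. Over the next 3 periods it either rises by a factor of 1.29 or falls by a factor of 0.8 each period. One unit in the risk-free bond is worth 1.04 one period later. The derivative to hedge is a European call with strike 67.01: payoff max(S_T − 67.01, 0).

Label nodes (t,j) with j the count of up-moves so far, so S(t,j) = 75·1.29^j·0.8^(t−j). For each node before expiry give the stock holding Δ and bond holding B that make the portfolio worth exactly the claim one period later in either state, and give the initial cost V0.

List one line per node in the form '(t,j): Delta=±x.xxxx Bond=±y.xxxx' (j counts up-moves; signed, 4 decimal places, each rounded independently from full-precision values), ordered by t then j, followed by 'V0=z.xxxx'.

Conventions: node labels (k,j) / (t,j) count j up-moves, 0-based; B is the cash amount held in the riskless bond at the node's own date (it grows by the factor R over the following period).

(0,0): Delta=0.7820 Bond=-38.1108
(1,0): Delta=0.5260 Bond=-24.2769
(1,1): Delta=0.9473 Bond=-55.6335
(2,0): Delta=0.0000 Bond=0.0000
(2,1): Delta=0.8658 Bond=-51.5479
(2,2): Delta=1.0000 Bond=-64.4327
V0=20.5371

The replicating-portfolio and risk-neutral prices coincide; use p* = (1.04−0.8)/(1.29−0.8) = 0.4898 for the latter.
Expiry values: V(3,0)=0.0000, V(3,1)=0.0000, V(3,2)=32.8360, V(3,3)=93.9917
Node (2,0) S=48.0000: V=(p*·0.0000+(1−p*)·0.0000)/1.04=0.0000; Δ=(0.0000−0.0000)/(61.9200−38.4000)=0.0000; B=V−Δ·S=0.0000
Node (2,1) S=77.4000: V=(p*·32.8360+(1−p*)·0.0000)/1.04=15.4644; Δ=(32.8360−0.0000)/(99.8460−61.9200)=0.8658; B=V−Δ·S=-51.5479
Node (2,2) S=124.8075: V=(p*·93.9917+(1−p*)·32.8360)/1.04=60.3748; Δ=(93.9917−32.8360)/(161.0017−99.8460)=1.0000; B=V−Δ·S=-64.4327
Node (1,0) S=60.0000: V=(p*·15.4644+(1−p*)·0.0000)/1.04=7.2831; Δ=(15.4644−0.0000)/(77.4000−48.0000)=0.5260; B=V−Δ·S=-24.2769
Node (1,1) S=96.7500: V=(p*·60.3748+(1−p*)·15.4644)/1.04=36.0205; Δ=(60.3748−15.4644)/(124.8075−77.4000)=0.9473; B=V−Δ·S=-55.6335
Node (0,0) S=75.0000: V=(p*·36.0205+(1−p*)·7.2831)/1.04=20.5371; Δ=(36.0205−7.2831)/(96.7500−60.0000)=0.7820; B=V−Δ·S=-38.1108
As a check, the time-0 holding Δ(0,0)·S0 + B(0,0) comes to 20.5371 — exactly V0.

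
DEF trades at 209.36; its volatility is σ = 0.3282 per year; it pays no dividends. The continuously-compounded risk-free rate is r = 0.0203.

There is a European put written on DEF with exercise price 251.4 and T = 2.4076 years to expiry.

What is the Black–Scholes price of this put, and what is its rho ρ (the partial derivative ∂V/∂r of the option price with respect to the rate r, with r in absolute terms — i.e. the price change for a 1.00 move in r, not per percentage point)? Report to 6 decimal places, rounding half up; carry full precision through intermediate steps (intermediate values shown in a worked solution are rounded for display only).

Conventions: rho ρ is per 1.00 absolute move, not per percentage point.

σ√T = 0.3282·√2.4076 = 0.509250
d₁ = (ln(S/K) + (r+σ²/2)T) / (σ√T) = (ln(209.36/251.4) + (0.0203+0.3282²/2)·2.4076) / 0.509250 = (-0.182990 + 0.178542) / 0.509250 = -0.008735
d₂ = d₁ − σ√T = -0.008735 − 0.509250 = -0.517984
e^{−rT} = 0.952301
N(−d₁) = 0.503485,  N(−d₂) = 0.697765
Put price V = K·e^{−rT}·N(−d₂) − S·N(−d₁) = 167.050924 − 105.409537 = 61.641387
ρ = −K·T·e^{−rT}·N(−d₂) = -402.191805

price = 61.641387
ρ = -402.191805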